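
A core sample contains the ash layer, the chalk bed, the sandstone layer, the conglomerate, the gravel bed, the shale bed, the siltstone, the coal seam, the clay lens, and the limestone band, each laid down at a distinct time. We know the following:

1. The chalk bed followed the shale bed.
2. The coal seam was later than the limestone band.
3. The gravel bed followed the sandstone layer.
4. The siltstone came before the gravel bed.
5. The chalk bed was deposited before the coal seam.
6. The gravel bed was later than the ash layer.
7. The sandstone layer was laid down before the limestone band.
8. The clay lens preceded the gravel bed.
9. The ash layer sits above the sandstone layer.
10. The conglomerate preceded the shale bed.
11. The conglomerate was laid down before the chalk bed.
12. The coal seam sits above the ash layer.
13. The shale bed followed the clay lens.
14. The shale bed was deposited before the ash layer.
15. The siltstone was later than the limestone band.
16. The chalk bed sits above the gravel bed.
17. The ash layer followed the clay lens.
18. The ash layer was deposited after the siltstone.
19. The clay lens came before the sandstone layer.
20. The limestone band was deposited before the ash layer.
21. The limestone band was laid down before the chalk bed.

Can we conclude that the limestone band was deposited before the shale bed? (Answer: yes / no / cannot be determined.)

cannot be determined

No chain of stated constraints runs from the limestone band to the shale bed, and none runs from the shale bed to the limestone band either.
So the relative order of the limestone band and the shale bed is not fixed by the given facts.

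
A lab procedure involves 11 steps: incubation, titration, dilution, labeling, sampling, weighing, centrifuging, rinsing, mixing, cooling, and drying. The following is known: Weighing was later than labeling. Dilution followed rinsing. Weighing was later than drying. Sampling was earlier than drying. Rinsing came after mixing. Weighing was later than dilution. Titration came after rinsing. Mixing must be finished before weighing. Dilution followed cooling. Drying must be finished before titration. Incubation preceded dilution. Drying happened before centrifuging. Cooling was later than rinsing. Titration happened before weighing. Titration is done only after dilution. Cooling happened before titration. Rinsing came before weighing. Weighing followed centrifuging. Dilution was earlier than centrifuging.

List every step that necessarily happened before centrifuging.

cooling, dilution, drying, incubation, mixing, rinsing, sampling

Directly stated before centrifuging: dilution and drying.
Cooling reaches centrifuging via cooling → dilution → centrifuging.
Incubation reaches centrifuging via incubation → dilution → centrifuging.
Mixing reaches centrifuging via mixing → rinsing → dilution → centrifuging.
Likewise rinsing and sampling each reach centrifuging by chaining the stated constraints.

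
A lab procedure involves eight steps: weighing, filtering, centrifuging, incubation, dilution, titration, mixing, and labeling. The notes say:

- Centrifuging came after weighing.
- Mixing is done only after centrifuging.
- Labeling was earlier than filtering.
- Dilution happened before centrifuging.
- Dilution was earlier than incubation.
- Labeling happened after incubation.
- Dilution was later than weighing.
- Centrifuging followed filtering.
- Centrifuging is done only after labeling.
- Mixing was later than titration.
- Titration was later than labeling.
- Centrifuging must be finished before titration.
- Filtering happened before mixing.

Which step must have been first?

weighing

Weighing has a chain of constraints placing it before every other step, so weighing must be first.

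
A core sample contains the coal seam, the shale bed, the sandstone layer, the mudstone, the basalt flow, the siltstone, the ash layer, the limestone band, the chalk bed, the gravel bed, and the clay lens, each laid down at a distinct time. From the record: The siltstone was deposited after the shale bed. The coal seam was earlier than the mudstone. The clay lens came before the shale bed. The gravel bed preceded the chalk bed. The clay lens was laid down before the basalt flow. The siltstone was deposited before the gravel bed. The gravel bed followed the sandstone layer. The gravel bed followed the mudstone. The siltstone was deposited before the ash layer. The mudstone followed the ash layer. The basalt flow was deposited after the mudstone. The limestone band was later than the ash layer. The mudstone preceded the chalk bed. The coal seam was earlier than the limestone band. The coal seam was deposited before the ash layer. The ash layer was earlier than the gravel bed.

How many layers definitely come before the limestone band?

Directly stated before the limestone band: the ash layer and the coal seam.
The clay lens reaches the limestone band via the clay lens → the shale bed → the siltstone → the ash layer → the limestone band.
The shale bed reaches the limestone band via the shale bed → the siltstone → the ash layer → the limestone band.
The siltstone reaches the limestone band via the siltstone → the ash layer → the limestone band.
That's the ash layer, the clay lens, the coal seam, the shale bed, and the siltstone — 5 in all.

5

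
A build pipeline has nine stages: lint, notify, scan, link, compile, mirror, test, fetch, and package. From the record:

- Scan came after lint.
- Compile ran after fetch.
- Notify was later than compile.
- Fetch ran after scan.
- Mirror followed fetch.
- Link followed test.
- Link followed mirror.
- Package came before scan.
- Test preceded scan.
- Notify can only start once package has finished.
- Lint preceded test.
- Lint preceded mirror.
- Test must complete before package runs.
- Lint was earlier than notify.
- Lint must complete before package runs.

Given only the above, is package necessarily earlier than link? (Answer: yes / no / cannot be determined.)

yes

Chain the constraints: package → scan → fetch → mirror → link. Each link is directly stated, so package comes before link.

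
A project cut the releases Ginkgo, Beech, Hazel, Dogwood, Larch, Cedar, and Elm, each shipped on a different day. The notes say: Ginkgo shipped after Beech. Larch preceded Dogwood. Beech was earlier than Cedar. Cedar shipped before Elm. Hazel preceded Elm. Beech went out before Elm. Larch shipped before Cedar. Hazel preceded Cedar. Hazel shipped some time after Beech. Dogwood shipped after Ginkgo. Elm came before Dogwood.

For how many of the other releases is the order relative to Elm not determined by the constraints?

1

Forced before Elm: Beech, Cedar, Hazel, and Larch; forced after Elm: Dogwood.
That leaves Ginkgo with no forced order relative to Elm — 1.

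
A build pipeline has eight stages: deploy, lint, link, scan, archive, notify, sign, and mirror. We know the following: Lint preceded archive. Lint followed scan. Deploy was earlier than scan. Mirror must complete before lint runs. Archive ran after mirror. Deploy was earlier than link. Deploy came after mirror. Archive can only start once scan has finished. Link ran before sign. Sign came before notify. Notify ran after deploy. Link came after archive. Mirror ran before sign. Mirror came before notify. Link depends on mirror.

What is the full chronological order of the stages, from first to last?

The constraints fix every adjacent pair, so only one ordering works:
mirror → deploy → scan → lint → archive → link → sign → notify.

mirror, deploy, scan, lint, archive, link, sign, notify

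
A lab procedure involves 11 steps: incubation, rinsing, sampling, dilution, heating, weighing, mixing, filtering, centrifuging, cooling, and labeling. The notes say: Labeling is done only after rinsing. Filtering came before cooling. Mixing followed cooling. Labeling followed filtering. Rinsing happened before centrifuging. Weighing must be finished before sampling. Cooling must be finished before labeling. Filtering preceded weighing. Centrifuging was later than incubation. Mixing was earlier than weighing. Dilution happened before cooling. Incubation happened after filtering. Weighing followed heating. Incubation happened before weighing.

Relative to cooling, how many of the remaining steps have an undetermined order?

4

Forced before cooling: dilution and filtering; forced after cooling: labeling, mixing, sampling, and weighing.
That leaves centrifuging, heating, incubation, and rinsing with no forced order relative to cooling — 4.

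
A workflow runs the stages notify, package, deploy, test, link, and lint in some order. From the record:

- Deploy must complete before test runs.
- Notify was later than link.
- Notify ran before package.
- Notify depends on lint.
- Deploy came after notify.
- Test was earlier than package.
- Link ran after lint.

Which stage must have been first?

Lint has a chain of constraints placing it before every other stage, so lint must be first.

lint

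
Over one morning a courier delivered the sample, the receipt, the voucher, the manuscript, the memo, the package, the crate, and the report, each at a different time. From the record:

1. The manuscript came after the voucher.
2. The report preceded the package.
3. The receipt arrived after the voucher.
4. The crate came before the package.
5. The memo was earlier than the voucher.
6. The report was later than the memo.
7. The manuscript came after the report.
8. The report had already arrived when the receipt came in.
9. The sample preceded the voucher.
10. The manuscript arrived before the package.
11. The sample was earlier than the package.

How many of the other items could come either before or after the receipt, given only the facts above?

Forced before the receipt: the memo, the report, the sample, and the voucher.
That leaves the crate, the manuscript, and the package with no forced order relative to the receipt — 3.

3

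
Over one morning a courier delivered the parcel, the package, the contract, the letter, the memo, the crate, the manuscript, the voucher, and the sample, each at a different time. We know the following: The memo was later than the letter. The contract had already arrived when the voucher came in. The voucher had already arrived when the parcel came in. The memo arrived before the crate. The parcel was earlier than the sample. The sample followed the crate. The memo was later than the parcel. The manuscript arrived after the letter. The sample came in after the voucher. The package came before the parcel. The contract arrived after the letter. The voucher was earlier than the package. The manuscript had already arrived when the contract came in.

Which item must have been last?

Every other item has a chain of constraints placing it before the sample, so the sample is last.

the sample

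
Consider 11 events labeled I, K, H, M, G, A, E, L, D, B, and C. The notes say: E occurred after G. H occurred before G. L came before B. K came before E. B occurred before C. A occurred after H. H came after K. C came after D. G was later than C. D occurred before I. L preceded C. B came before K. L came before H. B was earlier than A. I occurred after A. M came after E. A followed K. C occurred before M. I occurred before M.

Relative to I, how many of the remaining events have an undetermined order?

Forced before I: A, B, D, H, K, and L; forced after I: M.
That leaves C, E, and G with no forced order relative to I — 3.

3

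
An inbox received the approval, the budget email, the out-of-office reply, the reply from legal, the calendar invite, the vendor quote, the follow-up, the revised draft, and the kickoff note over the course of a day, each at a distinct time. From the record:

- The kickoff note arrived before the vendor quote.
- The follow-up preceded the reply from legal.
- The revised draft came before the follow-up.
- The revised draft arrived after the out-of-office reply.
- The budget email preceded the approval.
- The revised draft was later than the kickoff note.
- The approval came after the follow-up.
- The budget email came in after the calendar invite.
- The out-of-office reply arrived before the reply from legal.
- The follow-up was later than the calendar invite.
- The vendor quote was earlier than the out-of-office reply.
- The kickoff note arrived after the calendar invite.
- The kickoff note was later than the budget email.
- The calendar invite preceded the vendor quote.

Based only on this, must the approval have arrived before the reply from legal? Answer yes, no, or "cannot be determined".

cannot be determined

No chain of stated constraints runs from the approval to the reply from legal, and none runs from the reply from legal to the approval either.
So the relative order of the approval and the reply from legal is not fixed by the given facts.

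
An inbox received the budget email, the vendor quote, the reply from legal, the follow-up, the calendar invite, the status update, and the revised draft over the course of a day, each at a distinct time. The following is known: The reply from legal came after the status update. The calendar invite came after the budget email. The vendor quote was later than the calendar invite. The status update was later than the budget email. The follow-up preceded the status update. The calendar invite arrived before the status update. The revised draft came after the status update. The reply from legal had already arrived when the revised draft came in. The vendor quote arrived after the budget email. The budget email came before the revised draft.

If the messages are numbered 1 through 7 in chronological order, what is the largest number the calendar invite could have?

3

The calendar invite must come before the reply from legal, the revised draft, the status update, and the vendor quote — 4 messages forced after it.
Everything else can be placed before the calendar invite in some valid order, so the calendar invite can sit as late as position 7 − 4 = 3.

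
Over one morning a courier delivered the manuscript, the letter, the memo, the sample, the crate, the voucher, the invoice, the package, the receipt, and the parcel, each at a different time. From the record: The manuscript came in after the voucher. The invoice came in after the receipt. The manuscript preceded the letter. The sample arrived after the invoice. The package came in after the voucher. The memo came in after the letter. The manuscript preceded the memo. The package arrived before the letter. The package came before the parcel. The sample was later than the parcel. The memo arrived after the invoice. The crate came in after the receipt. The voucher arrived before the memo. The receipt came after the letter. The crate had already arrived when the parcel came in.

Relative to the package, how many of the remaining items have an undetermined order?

1

Forced before the package: the voucher; forced after the package: the crate, the invoice, the letter, the memo, the parcel, the receipt, and the sample.
That leaves the manuscript with no forced order relative to the package — 1.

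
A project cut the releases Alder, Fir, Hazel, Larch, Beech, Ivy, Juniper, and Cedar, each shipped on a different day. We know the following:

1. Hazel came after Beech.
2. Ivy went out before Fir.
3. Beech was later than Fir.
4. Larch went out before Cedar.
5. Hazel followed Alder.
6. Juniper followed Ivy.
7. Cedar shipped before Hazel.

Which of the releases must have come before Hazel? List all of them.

Alder, Beech, Cedar, Fir, Ivy, Larch

Directly stated before Hazel: Alder, Beech, and Cedar.
Fir reaches Hazel via Fir → Beech → Hazel.
Ivy reaches Hazel via Ivy → Fir → Beech → Hazel.
Larch reaches Hazel via Larch → Cedar → Hazel.
No chain forces Juniper ahead of Hazel.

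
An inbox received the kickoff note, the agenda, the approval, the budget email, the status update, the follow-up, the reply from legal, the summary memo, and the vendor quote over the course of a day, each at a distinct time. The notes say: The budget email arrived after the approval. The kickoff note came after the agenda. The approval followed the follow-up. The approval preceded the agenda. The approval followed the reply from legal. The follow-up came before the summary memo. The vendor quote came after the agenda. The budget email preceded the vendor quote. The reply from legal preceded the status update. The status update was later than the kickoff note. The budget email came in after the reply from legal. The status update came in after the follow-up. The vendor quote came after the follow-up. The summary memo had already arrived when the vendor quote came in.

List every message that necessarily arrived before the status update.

Directly stated before the status update: the follow-up, the kickoff note, and the reply from legal.
The agenda reaches the status update via the agenda → the kickoff note → the status update.
The approval reaches the status update via the approval → the agenda → the kickoff note → the status update.
No chain forces the budget email (or any of the others) ahead of the status update.

the agenda, the approval, the follow-up, the kickoff note, the reply from legal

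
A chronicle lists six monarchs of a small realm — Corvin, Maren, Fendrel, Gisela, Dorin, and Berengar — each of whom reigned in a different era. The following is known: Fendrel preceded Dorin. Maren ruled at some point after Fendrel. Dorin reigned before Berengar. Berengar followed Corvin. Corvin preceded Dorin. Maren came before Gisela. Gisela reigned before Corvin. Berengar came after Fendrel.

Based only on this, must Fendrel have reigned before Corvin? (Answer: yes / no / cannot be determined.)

Chain the constraints: Fendrel → Maren → Gisela → Corvin. Each link is directly stated, so Fendrel comes before Corvin.

yes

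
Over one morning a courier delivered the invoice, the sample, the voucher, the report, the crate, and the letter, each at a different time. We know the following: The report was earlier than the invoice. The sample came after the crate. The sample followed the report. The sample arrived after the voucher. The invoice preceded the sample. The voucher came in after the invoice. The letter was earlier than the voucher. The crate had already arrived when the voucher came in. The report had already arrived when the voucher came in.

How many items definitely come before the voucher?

4

Directly stated before the voucher: the crate, the invoice, the letter, and the report.
That's the crate, the invoice, the letter, and the report — 4 in all.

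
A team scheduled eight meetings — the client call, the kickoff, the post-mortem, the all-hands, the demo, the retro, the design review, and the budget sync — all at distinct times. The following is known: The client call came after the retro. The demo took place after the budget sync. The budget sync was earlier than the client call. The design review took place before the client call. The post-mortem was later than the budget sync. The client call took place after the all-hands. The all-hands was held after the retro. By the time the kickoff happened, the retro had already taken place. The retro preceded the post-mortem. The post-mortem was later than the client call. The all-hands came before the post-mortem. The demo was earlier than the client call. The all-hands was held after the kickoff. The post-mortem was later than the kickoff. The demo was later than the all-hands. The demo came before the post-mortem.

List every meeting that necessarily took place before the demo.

the all-hands, the budget sync, the kickoff, the retro

Directly stated before the demo: the all-hands and the budget sync.
The kickoff reaches the demo via the kickoff → the all-hands → the demo.
The retro reaches the demo via the retro → the all-hands → the demo.
No chain forces the design review (or any of the others) ahead of the demo.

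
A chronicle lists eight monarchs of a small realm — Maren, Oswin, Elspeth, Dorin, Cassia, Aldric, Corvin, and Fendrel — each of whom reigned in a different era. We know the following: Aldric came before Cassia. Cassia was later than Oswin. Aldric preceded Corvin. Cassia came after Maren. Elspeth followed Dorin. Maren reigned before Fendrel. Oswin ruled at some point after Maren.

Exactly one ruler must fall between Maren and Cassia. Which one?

Oswin

Tracing the constraints gives Maren → Oswin → Cassia, so Oswin sits after Maren and before Cassia.
No other ruler is forced both after Maren and before Cassia.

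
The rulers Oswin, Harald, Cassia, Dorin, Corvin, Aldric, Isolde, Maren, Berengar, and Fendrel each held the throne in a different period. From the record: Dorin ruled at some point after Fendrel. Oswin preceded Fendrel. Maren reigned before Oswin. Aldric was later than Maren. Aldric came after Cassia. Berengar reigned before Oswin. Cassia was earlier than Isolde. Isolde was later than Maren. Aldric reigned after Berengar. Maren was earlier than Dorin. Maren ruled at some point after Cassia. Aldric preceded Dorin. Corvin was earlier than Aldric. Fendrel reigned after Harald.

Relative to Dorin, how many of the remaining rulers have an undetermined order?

1

Forced before Dorin: Aldric, Berengar, Cassia, Corvin, Fendrel, Harald, Maren, and Oswin.
That leaves Isolde with no forced order relative to Dorin — 1.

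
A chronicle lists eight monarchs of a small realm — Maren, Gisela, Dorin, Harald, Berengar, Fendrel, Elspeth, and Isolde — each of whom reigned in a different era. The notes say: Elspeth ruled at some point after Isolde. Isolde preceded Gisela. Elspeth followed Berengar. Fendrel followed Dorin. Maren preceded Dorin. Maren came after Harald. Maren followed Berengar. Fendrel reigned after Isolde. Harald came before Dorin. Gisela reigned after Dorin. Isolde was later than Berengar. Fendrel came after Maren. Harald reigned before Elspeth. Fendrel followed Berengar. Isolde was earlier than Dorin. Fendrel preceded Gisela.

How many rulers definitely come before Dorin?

4

Directly stated before Dorin: Harald, Isolde, and Maren.
Berengar reaches Dorin via Berengar → Maren → Dorin.
That's Berengar, Harald, Isolde, and Maren — 4 in all.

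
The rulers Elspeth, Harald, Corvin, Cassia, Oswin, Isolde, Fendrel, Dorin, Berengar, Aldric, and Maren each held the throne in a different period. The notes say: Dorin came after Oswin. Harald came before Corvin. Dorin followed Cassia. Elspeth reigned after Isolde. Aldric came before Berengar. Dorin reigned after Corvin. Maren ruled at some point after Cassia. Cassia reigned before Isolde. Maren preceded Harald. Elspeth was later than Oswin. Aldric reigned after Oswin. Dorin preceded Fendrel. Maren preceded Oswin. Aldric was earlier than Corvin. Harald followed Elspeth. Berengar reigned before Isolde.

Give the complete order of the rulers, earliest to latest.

The constraints fix every adjacent pair, so only one ordering works:
Cassia → Maren → Oswin → Aldric → Berengar → Isolde → Elspeth → Harald → Corvin → Dorin → Fendrel.

Cassia, Maren, Oswin, Aldric, Berengar, Isolde, Elspeth, Harald, Corvin, Dorin, Fendrel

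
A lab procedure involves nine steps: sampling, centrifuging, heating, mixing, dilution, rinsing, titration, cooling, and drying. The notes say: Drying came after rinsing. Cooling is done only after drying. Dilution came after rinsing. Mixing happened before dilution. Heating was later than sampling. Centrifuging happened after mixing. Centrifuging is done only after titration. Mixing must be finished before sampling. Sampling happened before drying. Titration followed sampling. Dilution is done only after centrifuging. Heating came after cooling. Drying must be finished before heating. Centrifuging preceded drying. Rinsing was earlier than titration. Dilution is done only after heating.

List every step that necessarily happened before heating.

centrifuging, cooling, drying, mixing, rinsing, sampling, titration

Directly stated before heating: cooling, drying, and sampling.
Centrifuging reaches heating via centrifuging → drying → heating.
Mixing reaches heating via mixing → sampling → heating.
Rinsing reaches heating via rinsing → drying → heating.
Likewise titration reaches heating by chaining the stated constraints.
No chain forces dilution ahead of heating.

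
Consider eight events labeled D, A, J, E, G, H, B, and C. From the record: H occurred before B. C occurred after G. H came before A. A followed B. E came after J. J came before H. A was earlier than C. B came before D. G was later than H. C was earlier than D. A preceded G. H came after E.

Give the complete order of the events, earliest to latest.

J, E, H, B, A, G, C, D

The constraints fix every adjacent pair, so only one ordering works:
J → E → H → B → A → G → C → D.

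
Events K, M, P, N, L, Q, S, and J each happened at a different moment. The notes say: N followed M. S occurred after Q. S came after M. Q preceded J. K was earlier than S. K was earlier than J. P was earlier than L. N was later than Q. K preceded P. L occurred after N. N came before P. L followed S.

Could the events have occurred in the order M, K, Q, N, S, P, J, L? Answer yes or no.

Check each stated constraint against the proposed order — e.g. N is ahead of L; K is ahead of J. Every pair is in the required order; nothing is violated.

yes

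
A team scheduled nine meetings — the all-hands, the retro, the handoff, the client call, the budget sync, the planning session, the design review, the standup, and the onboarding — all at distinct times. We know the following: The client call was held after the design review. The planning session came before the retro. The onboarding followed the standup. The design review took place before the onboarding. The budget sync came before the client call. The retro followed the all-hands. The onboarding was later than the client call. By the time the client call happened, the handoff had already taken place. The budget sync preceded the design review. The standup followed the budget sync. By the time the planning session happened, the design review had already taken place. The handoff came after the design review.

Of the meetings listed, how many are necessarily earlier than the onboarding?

5

Directly stated before the onboarding: the client call, the design review, and the standup.
The budget sync reaches the onboarding via the budget sync → the client call → the onboarding.
The handoff reaches the onboarding via the handoff → the client call → the onboarding.
No chain forces the planning session (or any of the others) ahead of the onboarding.
That's the budget sync, the client call, the design review, the handoff, and the standup — 5 in all.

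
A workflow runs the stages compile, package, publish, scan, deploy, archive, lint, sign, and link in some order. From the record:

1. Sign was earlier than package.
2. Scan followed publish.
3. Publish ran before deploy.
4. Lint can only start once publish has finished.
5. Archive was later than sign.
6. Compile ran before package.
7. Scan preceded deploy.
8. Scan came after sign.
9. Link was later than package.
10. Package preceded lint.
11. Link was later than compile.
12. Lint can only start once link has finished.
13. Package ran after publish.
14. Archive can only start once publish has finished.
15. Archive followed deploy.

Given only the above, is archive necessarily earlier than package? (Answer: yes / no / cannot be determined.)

cannot be determined

No chain of stated constraints runs from archive to package, and none runs from package to archive either.
So the relative order of archive and package is not fixed by the given facts.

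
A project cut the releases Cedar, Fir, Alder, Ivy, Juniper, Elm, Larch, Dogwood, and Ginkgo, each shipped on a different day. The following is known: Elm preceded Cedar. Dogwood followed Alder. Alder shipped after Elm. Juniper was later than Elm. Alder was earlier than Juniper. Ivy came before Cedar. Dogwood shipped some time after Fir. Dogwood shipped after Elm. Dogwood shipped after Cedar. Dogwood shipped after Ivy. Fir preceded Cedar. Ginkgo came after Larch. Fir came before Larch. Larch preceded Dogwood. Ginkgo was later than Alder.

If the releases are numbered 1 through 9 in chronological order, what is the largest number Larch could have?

7

Larch must come before Dogwood and Ginkgo — 2 releases forced after it.
Everything else can be placed before Larch in some valid order, so Larch can sit as late as position 9 − 2 = 7.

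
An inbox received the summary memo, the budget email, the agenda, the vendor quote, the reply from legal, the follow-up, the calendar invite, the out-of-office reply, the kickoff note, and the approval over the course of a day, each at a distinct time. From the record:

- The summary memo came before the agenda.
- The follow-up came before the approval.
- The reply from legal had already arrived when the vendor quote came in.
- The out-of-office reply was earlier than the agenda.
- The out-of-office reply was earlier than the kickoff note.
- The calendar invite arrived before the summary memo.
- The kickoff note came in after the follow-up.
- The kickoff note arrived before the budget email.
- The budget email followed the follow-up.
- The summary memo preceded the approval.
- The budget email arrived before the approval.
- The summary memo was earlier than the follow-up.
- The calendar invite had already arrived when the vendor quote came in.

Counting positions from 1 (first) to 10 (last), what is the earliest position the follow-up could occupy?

The calendar invite and the summary memo must both come before the follow-up — 2 forced predecessors.
Nothing else is forced ahead of the follow-up, so its earliest slot is position 2 + 1 = 3.

3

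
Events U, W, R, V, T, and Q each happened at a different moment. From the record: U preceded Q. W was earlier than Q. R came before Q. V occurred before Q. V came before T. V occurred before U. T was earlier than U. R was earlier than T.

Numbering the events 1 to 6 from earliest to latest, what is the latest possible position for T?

T must come before Q and U — 2 events forced after it.
Everything else can be placed before T in some valid order, so T can sit as late as position 6 − 2 = 4.

4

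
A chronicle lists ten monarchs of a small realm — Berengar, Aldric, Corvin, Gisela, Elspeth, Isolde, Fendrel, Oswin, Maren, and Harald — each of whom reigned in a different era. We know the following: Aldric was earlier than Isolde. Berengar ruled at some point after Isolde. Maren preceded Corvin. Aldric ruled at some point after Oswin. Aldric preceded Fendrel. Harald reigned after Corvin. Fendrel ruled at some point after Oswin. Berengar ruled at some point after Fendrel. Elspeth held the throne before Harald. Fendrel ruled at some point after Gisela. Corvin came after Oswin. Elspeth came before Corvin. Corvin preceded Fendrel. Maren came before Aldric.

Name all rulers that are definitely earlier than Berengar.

Directly stated before Berengar: Fendrel and Isolde.
Aldric reaches Berengar via Aldric → Isolde → Berengar.
Corvin reaches Berengar via Corvin → Fendrel → Berengar.
Elspeth reaches Berengar via Elspeth → Corvin → Fendrel → Berengar.
Likewise Gisela, Maren, and Oswin each reach Berengar by chaining the stated constraints.
No chain forces Harald ahead of Berengar.

Aldric, Corvin, Elspeth, Fendrel, Gisela, Isolde, Maren, Oswin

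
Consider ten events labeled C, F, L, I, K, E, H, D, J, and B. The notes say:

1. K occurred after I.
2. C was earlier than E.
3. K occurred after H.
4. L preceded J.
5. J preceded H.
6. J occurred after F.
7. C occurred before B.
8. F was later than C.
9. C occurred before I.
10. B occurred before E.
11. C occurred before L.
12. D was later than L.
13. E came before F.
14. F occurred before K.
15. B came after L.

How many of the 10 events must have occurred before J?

Directly stated before J: F and L.
B reaches J via B → E → F → J.
C reaches J via C → L → J.
E reaches J via E → F → J.
That's B, C, E, F, and L — 5 in all.

5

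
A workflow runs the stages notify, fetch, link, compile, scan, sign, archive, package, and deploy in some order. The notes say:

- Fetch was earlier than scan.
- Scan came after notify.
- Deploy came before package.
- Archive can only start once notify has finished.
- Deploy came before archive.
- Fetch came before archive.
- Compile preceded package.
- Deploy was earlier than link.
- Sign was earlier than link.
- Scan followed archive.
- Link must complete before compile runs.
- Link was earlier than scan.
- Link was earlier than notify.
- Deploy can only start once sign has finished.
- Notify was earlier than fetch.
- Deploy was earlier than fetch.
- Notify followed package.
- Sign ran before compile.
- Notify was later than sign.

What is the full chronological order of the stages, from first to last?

The constraints fix every adjacent pair, so only one ordering works:
sign → deploy → link → compile → package → notify → fetch → archive → scan.

sign, deploy, link, compile, package, notify, fetch, archive, scan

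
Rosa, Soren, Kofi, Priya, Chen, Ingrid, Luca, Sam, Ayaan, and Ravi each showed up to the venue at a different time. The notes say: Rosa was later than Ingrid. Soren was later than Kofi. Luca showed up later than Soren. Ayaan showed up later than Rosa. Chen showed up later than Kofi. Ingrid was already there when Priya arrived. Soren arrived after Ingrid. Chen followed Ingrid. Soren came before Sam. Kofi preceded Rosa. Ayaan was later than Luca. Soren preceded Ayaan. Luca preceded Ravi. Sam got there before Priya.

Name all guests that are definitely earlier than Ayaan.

Directly stated before Ayaan: Luca, Rosa, and Soren.
Ingrid reaches Ayaan via Ingrid → Soren → Ayaan.
Kofi reaches Ayaan via Kofi → Rosa → Ayaan.

Ingrid, Kofi, Luca, Rosa, Soren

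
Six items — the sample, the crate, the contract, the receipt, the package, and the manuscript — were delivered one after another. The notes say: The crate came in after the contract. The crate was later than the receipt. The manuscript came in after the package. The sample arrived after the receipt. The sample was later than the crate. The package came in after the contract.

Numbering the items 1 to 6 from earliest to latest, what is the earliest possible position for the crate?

3

The contract and the receipt must both come before the crate — 2 forced predecessors.
Nothing else is forced ahead of the crate, so its earliest slot is position 2 + 1 = 3.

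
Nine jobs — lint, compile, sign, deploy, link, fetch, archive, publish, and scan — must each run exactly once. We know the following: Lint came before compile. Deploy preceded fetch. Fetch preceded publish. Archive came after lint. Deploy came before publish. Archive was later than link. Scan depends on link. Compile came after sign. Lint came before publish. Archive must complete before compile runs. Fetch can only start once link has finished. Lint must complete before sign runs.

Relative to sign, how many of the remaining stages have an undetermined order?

6

Forced before sign: lint; forced after sign: compile.
That leaves archive, deploy, fetch, link, publish, and scan with no forced order relative to sign — 6.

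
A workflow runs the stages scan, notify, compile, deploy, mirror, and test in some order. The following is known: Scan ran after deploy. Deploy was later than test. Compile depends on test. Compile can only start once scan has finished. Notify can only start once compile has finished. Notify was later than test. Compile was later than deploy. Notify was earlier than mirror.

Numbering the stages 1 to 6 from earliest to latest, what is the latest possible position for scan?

3

Scan must come before compile, mirror, and notify — 3 stages forced after it.
Everything else can be placed before scan in some valid order, so scan can sit as late as position 6 − 3 = 3.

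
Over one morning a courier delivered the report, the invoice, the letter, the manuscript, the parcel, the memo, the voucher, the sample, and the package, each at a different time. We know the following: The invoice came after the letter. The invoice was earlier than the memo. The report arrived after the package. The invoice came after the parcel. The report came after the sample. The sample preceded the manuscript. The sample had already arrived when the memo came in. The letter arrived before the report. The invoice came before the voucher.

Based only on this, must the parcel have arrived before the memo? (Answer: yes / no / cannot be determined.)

Chain the constraints: the parcel → the invoice → the memo. Each link is directly stated, so the parcel comes before the memo.

yes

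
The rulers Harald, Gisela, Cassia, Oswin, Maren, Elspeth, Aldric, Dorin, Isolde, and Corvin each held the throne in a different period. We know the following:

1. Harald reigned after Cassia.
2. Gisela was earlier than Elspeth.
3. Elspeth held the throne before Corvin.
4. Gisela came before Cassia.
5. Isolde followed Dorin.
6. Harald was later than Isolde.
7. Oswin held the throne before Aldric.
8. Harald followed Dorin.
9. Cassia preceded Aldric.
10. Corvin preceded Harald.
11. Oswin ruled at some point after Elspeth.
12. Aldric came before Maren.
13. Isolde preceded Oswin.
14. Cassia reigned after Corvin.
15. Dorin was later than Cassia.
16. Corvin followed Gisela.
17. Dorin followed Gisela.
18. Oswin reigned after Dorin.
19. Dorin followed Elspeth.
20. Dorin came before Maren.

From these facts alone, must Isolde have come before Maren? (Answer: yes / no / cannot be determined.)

Chain the constraints: Isolde → Oswin → Aldric → Maren. Each link is directly stated, so Isolde comes before Maren.

yes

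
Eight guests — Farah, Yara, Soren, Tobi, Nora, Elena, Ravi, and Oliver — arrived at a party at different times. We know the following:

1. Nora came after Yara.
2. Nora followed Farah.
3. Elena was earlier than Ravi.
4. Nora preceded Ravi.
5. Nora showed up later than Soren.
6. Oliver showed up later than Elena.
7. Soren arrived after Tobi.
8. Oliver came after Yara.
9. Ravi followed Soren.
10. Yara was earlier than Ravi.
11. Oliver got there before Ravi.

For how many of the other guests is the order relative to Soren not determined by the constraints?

4

Forced before Soren: Tobi; forced after Soren: Nora and Ravi.
That leaves Elena, Farah, Oliver, and Yara with no forced order relative to Soren — 4.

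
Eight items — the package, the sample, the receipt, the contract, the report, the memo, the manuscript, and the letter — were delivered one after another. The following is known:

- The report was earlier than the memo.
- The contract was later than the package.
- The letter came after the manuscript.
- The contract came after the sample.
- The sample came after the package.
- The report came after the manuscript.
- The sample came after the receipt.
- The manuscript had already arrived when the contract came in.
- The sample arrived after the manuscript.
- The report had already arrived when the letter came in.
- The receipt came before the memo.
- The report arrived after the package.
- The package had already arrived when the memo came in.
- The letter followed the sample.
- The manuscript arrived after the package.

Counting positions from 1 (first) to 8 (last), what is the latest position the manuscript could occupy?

The manuscript must come before the contract, the letter, the memo, the report, and the sample — 5 items forced after it.
Everything else can be placed before the manuscript in some valid order, so the manuscript can sit as late as position 8 − 5 = 3.

3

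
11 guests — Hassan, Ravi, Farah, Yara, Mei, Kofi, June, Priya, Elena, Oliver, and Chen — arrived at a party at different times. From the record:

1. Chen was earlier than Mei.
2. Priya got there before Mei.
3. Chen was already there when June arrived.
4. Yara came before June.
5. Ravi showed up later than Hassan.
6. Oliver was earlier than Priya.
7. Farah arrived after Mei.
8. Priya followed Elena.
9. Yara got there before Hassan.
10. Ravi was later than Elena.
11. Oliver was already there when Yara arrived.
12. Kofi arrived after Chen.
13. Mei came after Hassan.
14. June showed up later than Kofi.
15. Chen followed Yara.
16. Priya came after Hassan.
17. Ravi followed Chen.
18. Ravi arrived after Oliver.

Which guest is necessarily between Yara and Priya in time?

Tracing the constraints gives Yara → Hassan → Priya, so Hassan sits after Yara and before Priya.
No other guest is forced both after Yara and before Priya.

Hassan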